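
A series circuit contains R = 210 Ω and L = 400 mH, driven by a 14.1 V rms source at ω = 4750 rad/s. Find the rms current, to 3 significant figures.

X_L = ωL = 1900 Ω
Z = 210 + j1900 Ω
|Z| = √(210² + 1900²) = 1910 Ω
I = V/|Z| = 14.1/1910 = 7.38 mA

7.38 mA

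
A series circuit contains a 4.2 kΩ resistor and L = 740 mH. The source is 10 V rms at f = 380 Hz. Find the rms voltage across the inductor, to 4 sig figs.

3.878 V

ω = 2πf = 2388 rad/s
X_L = ωL = 1767 Ω
Z = 4200 + j1767 Ω
|Z| = √(4200² + 1767²) = 4557 Ω
I = V/|Z| = 2.195 mA
V_L = I·|Z_L| = 0.002195 × 1767 = 3.878 V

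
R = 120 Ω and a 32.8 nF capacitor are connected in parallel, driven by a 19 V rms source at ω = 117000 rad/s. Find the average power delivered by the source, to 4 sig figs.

X_C = 1/(ωC) = 260.6 Ω
Parallel: admittances add. Y = 1/R + jωC
Y = (0.008333 + j0.003838) S
|Y| = 0.009175 S → |Z| = 1/|Y| = 109.0 Ω, ∠Z = −∠Y = -24.73°
I = V/|Z| = 174.3 mA
P = VI cos φ = 19 × 0.1743 × cos(-24.73°) = 3.008 W

3.008 W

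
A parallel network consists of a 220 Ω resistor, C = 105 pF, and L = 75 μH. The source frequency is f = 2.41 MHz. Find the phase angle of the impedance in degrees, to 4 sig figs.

-8.871°

ω = 2πf = 1.514e+07 rad/s
X_L = ωL = 1136 Ω
X_C = 1/(ωC) = 628.9 Ω
Parallel: admittances add. Y = 1/R + 1/(jωL) + jωC
Y = (0.004545 + j0.0007094) S
|Y| = 0.004600 S → |Z| = 1/|Y| = 217.4 Ω, ∠Z = −∠Y = -8.871°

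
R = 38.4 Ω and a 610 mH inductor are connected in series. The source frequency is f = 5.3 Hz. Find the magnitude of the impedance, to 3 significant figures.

ω = 2πf = 33.30 rad/s
X_L = ωL = 20.3 Ω
Z = 38.4 + j20.3 Ω
|Z| = √(38.4² + 20.3²) = 43.4 Ω

43.4 Ω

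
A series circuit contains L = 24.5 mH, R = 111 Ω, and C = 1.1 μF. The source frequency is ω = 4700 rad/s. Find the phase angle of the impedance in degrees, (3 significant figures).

-35.2°

X_L = ωL = 115 Ω
X_C = 1/(ωC) = 193 Ω
Net reactance X = X_L − X_C = -78.3 Ω
Z = 111 − j78.3 Ω
|Z| = √(111² + 78.3²) = 136 Ω
∠Z = arctan(-78.3/111) = -35.2°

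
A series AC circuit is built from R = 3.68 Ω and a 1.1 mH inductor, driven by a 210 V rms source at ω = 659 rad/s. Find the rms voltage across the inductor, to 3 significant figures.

X_L = ωL = 0.725 Ω
Z = 3.68 + j0.725 Ω
|Z| = √(3.68² + 0.725²) = 3.75 Ω
I = V/|Z| = 56.0 A
V_L = I·|Z_L| = 56.0 × 0.725 = 40.6 V

40.6 V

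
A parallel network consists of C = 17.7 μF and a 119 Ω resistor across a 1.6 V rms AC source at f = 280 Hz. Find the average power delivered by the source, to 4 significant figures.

21.51 mW

ω = 2πf = 1759 rad/s
X_C = 1/(ωC) = 32.11 Ω
Parallel: admittances add. Y = 1/R + jωC
Y = (0.008403 + j0.03114) S
|Y| = 0.03225 S → |Z| = 1/|Y| = 31.00 Ω, ∠Z = −∠Y = -74.90°
I = V/|Z| = 51.61 mA
P = VI cos φ = 1.6 × 0.05161 × cos(-74.90°) = 21.51 mW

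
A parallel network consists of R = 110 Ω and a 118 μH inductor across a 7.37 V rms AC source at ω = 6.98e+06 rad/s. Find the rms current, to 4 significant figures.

67.59 mA

X_L = ωL = 823.6 Ω
Parallel: admittances add. Y = 1/R + 1/(jωL)
Y = (0.009091 − j0.001214) S
|Y| = 0.009172 S → |Z| = 1/|Y| = 109.0 Ω, ∠Z = −∠Y = 7.607°
I = V/|Z| = 7.37/109.0 = 67.59 mA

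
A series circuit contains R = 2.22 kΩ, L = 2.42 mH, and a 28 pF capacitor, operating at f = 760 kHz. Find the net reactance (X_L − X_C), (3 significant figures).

4080 Ω

ω = 2πf = 4.775e+06 rad/s
X_L = ωL = 11600 Ω
X_C = 1/(ωC) = 7480 Ω
X = 11600 − 7480 = 4080 Ω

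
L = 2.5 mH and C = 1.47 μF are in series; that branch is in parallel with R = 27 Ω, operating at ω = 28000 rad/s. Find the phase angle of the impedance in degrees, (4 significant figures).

X_L = ωL = 70.00 Ω
X_C = 1/(ωC) = 24.30 Ω
Branch 1: Z₁ = R = 27.00 Ω
Branch 2 (series LC): Z₂ = j(X_L − X_C) = j45.70 Ω
Parallel: Z = Z₁Z₂/(Z₁+Z₂), |Z| = 23.25 Ω, ∠Z = 30.57°

30.57°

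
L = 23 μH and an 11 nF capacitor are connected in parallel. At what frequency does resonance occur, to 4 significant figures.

316.4 kHz

ω₀ = 1/√(LC) = 1/√(2.3e-05 × 1.1e-08) = 1.988e+06 rad/s
f₀ = ω₀/(2π) = 316.4 kHz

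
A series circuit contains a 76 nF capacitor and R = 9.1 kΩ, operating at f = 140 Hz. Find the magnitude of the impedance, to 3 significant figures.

17500 Ω

ω = 2πf = 879.6 rad/s
X_C = 1/(ωC) = 15000 Ω
Z = 9100 − j15000 Ω
|Z| = √(9100² + 15000²) = 17500 Ω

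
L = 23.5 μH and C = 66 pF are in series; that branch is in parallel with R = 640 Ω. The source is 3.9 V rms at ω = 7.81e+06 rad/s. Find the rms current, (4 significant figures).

6.486 mA

X_L = ωL = 183.5 Ω
X_C = 1/(ωC) = 1940 Ω
Branch 1: Z₁ = R = 640.0 Ω
Branch 2 (series LC): Z₂ = j(X_L − X_C) = −j1756 Ω
Parallel: Z = Z₁Z₂/(Z₁+Z₂), |Z| = 601.3 Ω, ∠Z = -20.02°
I = V/|Z| = 3.9/601.3 = 6.486 mA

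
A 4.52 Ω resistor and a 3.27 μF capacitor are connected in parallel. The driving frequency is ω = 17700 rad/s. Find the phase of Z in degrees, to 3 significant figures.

-14.7°

X_C = 1/(ωC) = 17.3 Ω
Parallel: admittances add. Y = 1/R + jωC
Y = (0.221 + j0.0579) S
|Y| = 0.229 S → |Z| = 1/|Y| = 4.37 Ω, ∠Z = −∠Y = -14.7°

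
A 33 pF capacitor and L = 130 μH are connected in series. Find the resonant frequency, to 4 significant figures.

ω₀ = 1/√(LC) = 1/√(0.00013 × 3.3e-11) = 1.527e+07 rad/s
f₀ = ω₀/(2π) = 2.430 MHz

2.430 MHz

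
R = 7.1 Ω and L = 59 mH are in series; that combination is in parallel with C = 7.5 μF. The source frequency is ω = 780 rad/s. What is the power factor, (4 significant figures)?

X_L = ωL = 46.02 Ω
X_C = 1/(ωC) = 170.9 Ω
Branch 1 (R+jX_L): Z₁ = 7.100 + j46.02 Ω, |Z₁| = 46.56 Ω
Branch 2 (−jX_C): Z₂ = −j170.9 Ω
Parallel: Z = Z₁Z₂/(Z₁+Z₂), |Z| = 63.62 Ω, ∠Z = 77.98°
cos φ = cos(77.98°) = 0.2083

0.2083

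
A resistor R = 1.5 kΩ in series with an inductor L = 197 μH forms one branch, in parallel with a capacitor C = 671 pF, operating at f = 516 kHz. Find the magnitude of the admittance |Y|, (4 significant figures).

2.016 mS

ω = 2πf = 3.242e+06 rad/s
X_L = ωL = 638.7 Ω
X_C = 1/(ωC) = 459.7 Ω
Branch 1 (R+jX_L): Z₁ = 1500 + j638.7 Ω, |Z₁| = 1630 Ω
Branch 2 (−jX_C): Z₂ = −j459.7 Ω
Parallel: Z = Z₁Z₂/(Z₁+Z₂), |Z| = 496.1 Ω, ∠Z = -73.74°
|Y| = 1/|Z| = 2.016 mS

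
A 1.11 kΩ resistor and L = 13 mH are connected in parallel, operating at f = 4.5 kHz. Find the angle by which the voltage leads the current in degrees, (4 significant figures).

ω = 2πf = 28270 rad/s
X_L = ωL = 367.6 Ω
Parallel: admittances add. Y = 1/R + 1/(jωL)
Y = (0.0009009 − j0.002721) S
|Y| = 0.002866 S → |Z| = 1/|Y| = 348.9 Ω, ∠Z = −∠Y = 71.68°

71.68°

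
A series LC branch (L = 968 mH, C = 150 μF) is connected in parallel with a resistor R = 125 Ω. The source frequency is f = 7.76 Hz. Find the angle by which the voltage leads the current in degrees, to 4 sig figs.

-54.39°

ω = 2πf = 48.76 rad/s
X_L = ωL = 47.20 Ω
X_C = 1/(ωC) = 136.7 Ω
Branch 1: Z₁ = R = 125.0 Ω
Branch 2 (series LC): Z₂ = j(X_L − X_C) = −j89.53 Ω
Parallel: Z = Z₁Z₂/(Z₁+Z₂), |Z| = 72.79 Ω, ∠Z = -54.39°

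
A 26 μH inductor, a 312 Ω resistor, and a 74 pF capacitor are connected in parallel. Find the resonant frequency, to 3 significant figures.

3.63 MHz

ω₀ = 1/√(LC) = 1/√(2.6e-05 × 7.4e-11) = 2.28e+07 rad/s
f₀ = ω₀/(2π) = 3.63 MHz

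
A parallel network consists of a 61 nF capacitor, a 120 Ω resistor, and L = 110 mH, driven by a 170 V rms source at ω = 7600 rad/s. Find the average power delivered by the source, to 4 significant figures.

X_L = ωL = 836.0 Ω
X_C = 1/(ωC) = 2157 Ω
Parallel: admittances add. Y = 1/R + 1/(jωL) + jωC
Y = (0.008333 − j0.0007326) S
|Y| = 0.008365 S → |Z| = 1/|Y| = 119.5 Ω, ∠Z = −∠Y = 5.024°
I = V/|Z| = 1.422 A
P = VI cos φ = 170 × 1.422 × cos(5.024°) = 240.8 W

240.8 W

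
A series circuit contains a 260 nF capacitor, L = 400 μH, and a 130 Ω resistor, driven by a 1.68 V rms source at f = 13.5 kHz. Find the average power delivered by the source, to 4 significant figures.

ω = 2πf = 84820 rad/s
X_L = ωL = 33.93 Ω
X_C = 1/(ωC) = 45.34 Ω
Net reactance X = X_L − X_C = -11.41 Ω
Z = 130.0 − j11.41 Ω
|Z| = √(130.0² + 11.41²) = 130.5 Ω
∠Z = arctan(-11.41/130.0) = -5.018°
I = V/|Z| = 12.87 mA
P = VI cos φ = 1.68 × 0.01287 × cos(-5.018°) = 21.54 mW

21.54 mW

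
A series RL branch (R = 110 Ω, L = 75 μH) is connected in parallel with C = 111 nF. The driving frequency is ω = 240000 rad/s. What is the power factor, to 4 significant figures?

0.3316

X_L = ωL = 18.00 Ω
X_C = 1/(ωC) = 37.54 Ω
Branch 1 (R+jX_L): Z₁ = 110.0 + j18.00 Ω, |Z₁| = 111.5 Ω
Branch 2 (−jX_C): Z₂ = −j37.54 Ω
Parallel: Z = Z₁Z₂/(Z₁+Z₂), |Z| = 37.45 Ω, ∠Z = -70.64°
cos φ = cos(-70.64°) = 0.3316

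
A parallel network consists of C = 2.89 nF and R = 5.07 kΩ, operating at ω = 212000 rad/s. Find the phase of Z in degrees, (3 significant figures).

-72.2°

X_C = 1/(ωC) = 1630 Ω
Parallel: admittances add. Y = 1/R + jωC
Y = (0.000197 + j0.000613) S
|Y| = 0.000644 S → |Z| = 1/|Y| = 1550 Ω, ∠Z = −∠Y = -72.2°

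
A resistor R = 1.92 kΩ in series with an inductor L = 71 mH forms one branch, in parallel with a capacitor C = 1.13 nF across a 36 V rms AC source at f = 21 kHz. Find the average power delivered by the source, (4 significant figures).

ω = 2πf = 131900 rad/s
X_L = ωL = 9368 Ω
X_C = 1/(ωC) = 6707 Ω
Branch 1 (R+jX_L): Z₁ = 1920 + j9368 Ω, |Z₁| = 9563 Ω
Branch 2 (−jX_C): Z₂ = −j6707 Ω
Parallel: Z = Z₁Z₂/(Z₁+Z₂), |Z| = 19540 Ω, ∠Z = -65.77°
I = V/|Z| = 1.842 mA
P = VI cos φ = 36 × 0.001842 × cos(-65.77°) = 27.21 mW

27.21 mW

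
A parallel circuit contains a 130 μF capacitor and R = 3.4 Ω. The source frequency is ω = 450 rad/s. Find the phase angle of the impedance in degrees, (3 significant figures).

X_C = 1/(ωC) = 17.1 Ω
Parallel: admittances add. Y = 1/R + jωC
Y = (0.294 + j0.0585) S
|Y| = 0.300 S → |Z| = 1/|Y| = 3.33 Ω, ∠Z = −∠Y = -11.2°

-11.2°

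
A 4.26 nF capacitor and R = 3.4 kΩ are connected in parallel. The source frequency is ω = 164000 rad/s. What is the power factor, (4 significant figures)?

0.3880

X_C = 1/(ωC) = 1431 Ω
Parallel: admittances add. Y = 1/R + jωC
Y = (0.0002941 + j0.0006986) S
|Y| = 0.0007580 S → |Z| = 1/|Y| = 1319 Ω, ∠Z = −∠Y = -67.17°
cos φ = cos(-67.17°) = 0.3880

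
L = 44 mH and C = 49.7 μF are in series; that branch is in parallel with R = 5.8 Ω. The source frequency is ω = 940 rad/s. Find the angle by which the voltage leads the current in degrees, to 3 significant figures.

16.2°

X_L = ωL = 41.4 Ω
X_C = 1/(ωC) = 21.4 Ω
Branch 1: Z₁ = R = 5.80 Ω
Branch 2 (series LC): Z₂ = j(X_L − X_C) = j20.0 Ω
Parallel: Z = Z₁Z₂/(Z₁+Z₂), |Z| = 5.57 Ω, ∠Z = 16.2°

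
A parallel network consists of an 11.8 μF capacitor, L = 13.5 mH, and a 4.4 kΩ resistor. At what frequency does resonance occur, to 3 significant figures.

399 Hz

ω₀ = 1/√(LC) = 1/√(0.0135 × 1.18e-05) = 2505 rad/s
f₀ = ω₀/(2π) = 399 Hz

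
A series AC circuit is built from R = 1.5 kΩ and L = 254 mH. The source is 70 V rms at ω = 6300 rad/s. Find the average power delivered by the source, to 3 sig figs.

1.53 W

X_L = ωL = 1600 Ω
Z = 1500 + j1600 Ω
|Z| = √(1500² + 1600²) = 2190 Ω
∠Z = arctan(1600/1500) = 46.9°
I = V/|Z| = 31.9 mA
P = VI cos φ = 70 × 0.0319 × cos(46.9°) = 1.53 W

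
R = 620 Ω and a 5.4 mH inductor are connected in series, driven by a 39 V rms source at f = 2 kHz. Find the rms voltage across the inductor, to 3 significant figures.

ω = 2πf = 12570 rad/s
X_L = ωL = 67.9 Ω
Z = 620 + j67.9 Ω
|Z| = √(620² + 67.9²) = 624 Ω
I = V/|Z| = 62.5 mA
V_L = I·|Z_L| = 0.0625 × 67.9 = 4.24 V

4.24 V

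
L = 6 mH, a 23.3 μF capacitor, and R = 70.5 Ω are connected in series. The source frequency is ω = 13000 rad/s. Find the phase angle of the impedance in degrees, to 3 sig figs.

46.7°

X_L = ωL = 78.0 Ω
X_C = 1/(ωC) = 3.30 Ω
Net reactance X = X_L − X_C = 74.7 Ω
Z = 70.5 + j74.7 Ω
|Z| = √(70.5² + 74.7²) = 103 Ω
∠Z = arctan(74.7/70.5) = 46.7°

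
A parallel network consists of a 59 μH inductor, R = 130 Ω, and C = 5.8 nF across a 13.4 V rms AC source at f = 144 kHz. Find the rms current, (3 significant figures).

ω = 2πf = 904800 rad/s
X_L = ωL = 53.4 Ω
X_C = 1/(ωC) = 191 Ω
Parallel: admittances add. Y = 1/R + 1/(jωL) + jωC
Y = (0.00769 − j0.0135) S
|Y| = 0.0155 S → |Z| = 1/|Y| = 64.4 Ω, ∠Z = −∠Y = 60.3°
I = V/|Z| = 13.4/64.4 = 208 mA

208 mA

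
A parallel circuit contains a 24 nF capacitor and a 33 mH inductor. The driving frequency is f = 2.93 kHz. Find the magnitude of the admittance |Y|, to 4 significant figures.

1.204 mS

ω = 2πf = 18410 rad/s
X_L = ωL = 607.5 Ω
X_C = 1/(ωC) = 2263 Ω
Parallel: admittances add. Y = 1/(jωL) + jωC
Y = (0 − j0.001204) S
|Y| = 0.001204 S → |Z| = 1/|Y| = 830.4 Ω, ∠Z = −∠Y = 90.00°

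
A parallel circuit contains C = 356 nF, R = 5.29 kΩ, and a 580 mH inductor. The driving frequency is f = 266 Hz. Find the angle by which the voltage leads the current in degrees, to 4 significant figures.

ω = 2πf = 1671 rad/s
X_L = ωL = 969.4 Ω
X_C = 1/(ωC) = 1681 Ω
Parallel: admittances add. Y = 1/R + 1/(jωL) + jωC
Y = (0.0001890 − j0.0004366) S
|Y| = 0.0004758 S → |Z| = 1/|Y| = 2102 Ω, ∠Z = −∠Y = 66.59°

66.59°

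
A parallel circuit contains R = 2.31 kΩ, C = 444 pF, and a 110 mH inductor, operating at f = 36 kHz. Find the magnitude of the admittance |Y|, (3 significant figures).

ω = 2πf = 226200 rad/s
X_L = ωL = 24900 Ω
X_C = 1/(ωC) = 9960 Ω
Parallel: admittances add. Y = 1/R + 1/(jωL) + jωC
Y = (0.000433 + j6.02e-05) S
|Y| = 0.000437 S → |Z| = 1/|Y| = 2290 Ω, ∠Z = −∠Y = -7.92°

437 μS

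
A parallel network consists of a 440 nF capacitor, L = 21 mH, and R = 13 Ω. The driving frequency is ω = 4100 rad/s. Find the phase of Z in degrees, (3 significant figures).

7.27°

X_L = ωL = 86.1 Ω
X_C = 1/(ωC) = 554 Ω
Parallel: admittances add. Y = 1/R + 1/(jωL) + jωC
Y = (0.0769 − j0.00981) S
|Y| = 0.0775 S → |Z| = 1/|Y| = 12.9 Ω, ∠Z = −∠Y = 7.27°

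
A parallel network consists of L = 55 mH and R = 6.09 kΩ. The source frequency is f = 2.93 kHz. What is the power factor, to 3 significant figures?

ω = 2πf = 18410 rad/s
X_L = ωL = 1010 Ω
Parallel: admittances add. Y = 1/R + 1/(jωL)
Y = (0.000164 − j0.000988) S
|Y| = 0.00100 S → |Z| = 1/|Y| = 999 Ω, ∠Z = −∠Y = 80.6°
cos φ = cos(80.6°) = 0.164

0.164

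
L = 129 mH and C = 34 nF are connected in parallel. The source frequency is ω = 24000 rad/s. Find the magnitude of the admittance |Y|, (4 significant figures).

493.0 μS

X_L = ωL = 3096 Ω
X_C = 1/(ωC) = 1225 Ω
Parallel: admittances add. Y = 1/(jωL) + jωC
Y = (0 + j0.0004930) S
|Y| = 0.0004930 S → |Z| = 1/|Y| = 2028 Ω, ∠Z = −∠Y = -90.00°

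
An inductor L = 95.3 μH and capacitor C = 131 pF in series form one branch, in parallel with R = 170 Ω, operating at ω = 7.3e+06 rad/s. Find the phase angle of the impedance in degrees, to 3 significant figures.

X_L = ωL = 696 Ω
X_C = 1/(ωC) = 1050 Ω
Branch 1: Z₁ = R = 170 Ω
Branch 2 (series LC): Z₂ = j(X_L − X_C) = −j350 Ω
Parallel: Z = Z₁Z₂/(Z₁+Z₂), |Z| = 153 Ω, ∠Z = -25.9°

-25.9°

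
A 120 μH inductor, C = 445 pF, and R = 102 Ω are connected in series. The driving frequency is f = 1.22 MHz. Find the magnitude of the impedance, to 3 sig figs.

635 Ω

ω = 2πf = 7.665e+06 rad/s
X_L = ωL = 920 Ω
X_C = 1/(ωC) = 293 Ω
Net reactance X = X_L − X_C = 627 Ω
Z = 102 + j627 Ω
|Z| = √(102² + 627²) = 635 Ω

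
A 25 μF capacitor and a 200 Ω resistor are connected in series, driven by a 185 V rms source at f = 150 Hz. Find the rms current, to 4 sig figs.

904.9 mA

ω = 2πf = 942.5 rad/s
X_C = 1/(ωC) = 42.44 Ω
Z = 200.0 − j42.44 Ω
|Z| = √(200.0² + 42.44²) = 204.5 Ω
I = V/|Z| = 185/204.5 = 904.9 mA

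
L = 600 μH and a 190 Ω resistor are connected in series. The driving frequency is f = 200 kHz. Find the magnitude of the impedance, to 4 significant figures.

777.6 Ω

ω = 2πf = 1.257e+06 rad/s
X_L = ωL = 754.0 Ω
Z = 190.0 + j754.0 Ω
|Z| = √(190.0² + 754.0²) = 777.6 Ω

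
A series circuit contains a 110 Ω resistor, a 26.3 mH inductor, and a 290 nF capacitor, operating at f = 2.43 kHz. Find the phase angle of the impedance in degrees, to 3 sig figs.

58.0°

ω = 2πf = 15270 rad/s
X_L = ωL = 402 Ω
X_C = 1/(ωC) = 226 Ω
Net reactance X = X_L − X_C = 176 Ω
Z = 110 + j176 Ω
|Z| = √(110² + 176²) = 207 Ω
∠Z = arctan(176/110) = 58.0°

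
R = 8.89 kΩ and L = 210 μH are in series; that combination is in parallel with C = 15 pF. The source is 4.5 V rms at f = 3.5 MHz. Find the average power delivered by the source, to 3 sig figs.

1.79 mW

ω = 2πf = 2.199e+07 rad/s
X_L = ωL = 4620 Ω
X_C = 1/(ωC) = 3030 Ω
Branch 1 (R+jX_L): Z₁ = 8890 + j4620 Ω, |Z₁| = 10000 Ω
Branch 2 (−jX_C): Z₂ = −j3030 Ω
Parallel: Z = Z₁Z₂/(Z₁+Z₂), |Z| = 3360 Ω, ∠Z = -72.7°
I = V/|Z| = 1.34 mA
P = VI cos φ = 4.5 × 0.00134 × cos(-72.7°) = 1.79 mW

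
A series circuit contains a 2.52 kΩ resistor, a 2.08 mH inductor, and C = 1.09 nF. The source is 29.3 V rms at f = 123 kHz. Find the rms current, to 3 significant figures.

11.5 mA

ω = 2πf = 772800 rad/s
X_L = ωL = 1610 Ω
X_C = 1/(ωC) = 1190 Ω
Net reactance X = X_L − X_C = 420 Ω
Z = 2520 + j420 Ω
|Z| = √(2520² + 420²) = 2550 Ω
I = V/|Z| = 29.3/2550 = 11.5 mA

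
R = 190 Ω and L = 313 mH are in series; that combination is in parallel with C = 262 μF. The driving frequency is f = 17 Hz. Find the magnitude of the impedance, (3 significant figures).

36.3 Ω

ω = 2πf = 106.8 rad/s
X_L = ωL = 33.4 Ω
X_C = 1/(ωC) = 35.7 Ω
Branch 1 (R+jX_L): Z₁ = 190 + j33.4 Ω, |Z₁| = 193 Ω
Branch 2 (−jX_C): Z₂ = −j35.7 Ω
Parallel: Z = Z₁Z₂/(Z₁+Z₂), |Z| = 36.3 Ω, ∠Z = -79.3°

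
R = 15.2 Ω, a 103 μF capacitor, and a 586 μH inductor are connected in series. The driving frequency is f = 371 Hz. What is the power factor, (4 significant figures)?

ω = 2πf = 2331 rad/s
X_L = ωL = 1.366 Ω
X_C = 1/(ωC) = 4.165 Ω
Net reactance X = X_L − X_C = -2.799 Ω
Z = 15.20 − j2.799 Ω
|Z| = √(15.20² + 2.799²) = 15.46 Ω
∠Z = arctan(-2.799/15.20) = -10.43°
cos φ = cos(-10.43°) = 0.9835

0.9835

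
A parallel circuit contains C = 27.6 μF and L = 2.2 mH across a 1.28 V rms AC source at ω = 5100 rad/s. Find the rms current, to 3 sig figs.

66.1 mA

X_L = ωL = 11.2 Ω
X_C = 1/(ωC) = 7.10 Ω
Parallel: admittances add. Y = 1/(jωL) + jωC
Y = (0 + j0.0516) S
|Y| = 0.0516 S → |Z| = 1/|Y| = 19.4 Ω, ∠Z = −∠Y = -90.0°
I = V/|Z| = 1.28/19.4 = 66.1 mA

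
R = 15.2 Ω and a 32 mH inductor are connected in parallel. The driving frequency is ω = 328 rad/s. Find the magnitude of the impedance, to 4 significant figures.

8.637 Ω

X_L = ωL = 10.50 Ω
Parallel: admittances add. Y = 1/R + 1/(jωL)
Y = (0.06579 − j0.09527) S
|Y| = 0.1158 S → |Z| = 1/|Y| = 8.637 Ω, ∠Z = −∠Y = 55.37°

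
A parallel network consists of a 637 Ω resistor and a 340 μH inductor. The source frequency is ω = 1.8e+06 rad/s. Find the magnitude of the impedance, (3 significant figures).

X_L = ωL = 612 Ω
Parallel: admittances add. Y = 1/R + 1/(jωL)
Y = (0.00157 − j0.00163) S
|Y| = 0.00227 S → |Z| = 1/|Y| = 441 Ω, ∠Z = −∠Y = 46.1°

441 Ω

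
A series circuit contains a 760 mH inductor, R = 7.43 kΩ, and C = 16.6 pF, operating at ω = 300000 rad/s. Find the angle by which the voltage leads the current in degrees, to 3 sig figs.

74.7°

X_L = ωL = 228000 Ω
X_C = 1/(ωC) = 201000 Ω
Net reactance X = X_L − X_C = 27200 Ω
Z = 7430 + j27200 Ω
|Z| = √(7430² + 27200²) = 28200 Ω
∠Z = arctan(27200/7430) = 74.7°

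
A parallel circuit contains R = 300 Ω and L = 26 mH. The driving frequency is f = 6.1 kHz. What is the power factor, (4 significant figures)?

0.9575

ω = 2πf = 38330 rad/s
X_L = ωL = 996.5 Ω
Parallel: admittances add. Y = 1/R + 1/(jωL)
Y = (0.003333 − j0.001003) S
|Y| = 0.003481 S → |Z| = 1/|Y| = 287.3 Ω, ∠Z = −∠Y = 16.75°
cos φ = cos(16.75°) = 0.9575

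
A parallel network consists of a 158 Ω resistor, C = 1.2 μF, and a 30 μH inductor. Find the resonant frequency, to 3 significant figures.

ω₀ = 1/√(LC) = 1/√(3e-05 × 1.2e-06) = 166700 rad/s
f₀ = ω₀/(2π) = 26.5 kHz

26.5 kHz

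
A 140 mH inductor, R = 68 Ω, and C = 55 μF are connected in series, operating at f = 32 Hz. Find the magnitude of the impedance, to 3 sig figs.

92.2 Ω

ω = 2πf = 201.1 rad/s
X_L = ωL = 28.1 Ω
X_C = 1/(ωC) = 90.4 Ω
Net reactance X = X_L − X_C = -62.3 Ω
Z = 68.0 − j62.3 Ω
|Z| = √(68.0² + 62.3²) = 92.2 Ω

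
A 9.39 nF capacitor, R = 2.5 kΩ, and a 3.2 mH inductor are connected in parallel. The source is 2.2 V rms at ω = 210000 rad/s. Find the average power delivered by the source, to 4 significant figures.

1.936 mW

X_L = ωL = 672.0 Ω
X_C = 1/(ωC) = 507.1 Ω
Parallel: admittances add. Y = 1/R + 1/(jωL) + jωC
Y = (0.0004000 + j0.0004838) S
|Y| = 0.0006277 S → |Z| = 1/|Y| = 1593 Ω, ∠Z = −∠Y = -50.42°
I = V/|Z| = 1.381 mA
P = VI cos φ = 2.2 × 0.001381 × cos(-50.42°) = 1.936 mW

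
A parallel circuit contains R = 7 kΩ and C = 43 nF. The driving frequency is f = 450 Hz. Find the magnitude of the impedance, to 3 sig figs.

5330 Ω

ω = 2πf = 2827 rad/s
X_C = 1/(ωC) = 8230 Ω
Parallel: admittances add. Y = 1/R + jωC
Y = (0.000143 + j0.000122) S
|Y| = 0.000188 S → |Z| = 1/|Y| = 5330 Ω, ∠Z = −∠Y = -40.4°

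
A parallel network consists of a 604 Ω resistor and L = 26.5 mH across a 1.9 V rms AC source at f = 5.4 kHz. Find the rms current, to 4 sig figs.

ω = 2πf = 33930 rad/s
X_L = ωL = 899.1 Ω
Parallel: admittances add. Y = 1/R + 1/(jωL)
Y = (0.001656 − j0.001112) S
|Y| = 0.001995 S → |Z| = 1/|Y| = 501.4 Ω, ∠Z = −∠Y = 33.89°
I = V/|Z| = 1.9/501.4 = 3.790 mA

3.790 mA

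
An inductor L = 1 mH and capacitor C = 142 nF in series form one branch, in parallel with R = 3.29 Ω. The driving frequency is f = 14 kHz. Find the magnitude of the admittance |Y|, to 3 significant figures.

329 mS

ω = 2πf = 87960 rad/s
X_L = ωL = 88.0 Ω
X_C = 1/(ωC) = 80.1 Ω
Branch 1: Z₁ = R = 3.29 Ω
Branch 2 (series LC): Z₂ = j(X_L − X_C) = j7.91 Ω
Parallel: Z = Z₁Z₂/(Z₁+Z₂), |Z| = 3.04 Ω, ∠Z = 22.6°
|Y| = 1/|Z| = 329 mS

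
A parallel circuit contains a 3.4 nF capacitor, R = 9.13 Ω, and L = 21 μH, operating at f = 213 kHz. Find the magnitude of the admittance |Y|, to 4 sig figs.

ω = 2πf = 1.338e+06 rad/s
X_L = ωL = 28.10 Ω
X_C = 1/(ωC) = 219.8 Ω
Parallel: admittances add. Y = 1/R + 1/(jωL) + jωC
Y = (0.1095 − j0.03103) S
|Y| = 0.1138 S → |Z| = 1/|Y| = 8.784 Ω, ∠Z = −∠Y = 15.82°

113.8 mS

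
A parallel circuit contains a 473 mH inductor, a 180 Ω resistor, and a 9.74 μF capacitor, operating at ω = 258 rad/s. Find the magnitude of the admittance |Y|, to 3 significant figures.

7.95 mS

X_L = ωL = 122 Ω
X_C = 1/(ωC) = 398 Ω
Parallel: admittances add. Y = 1/R + 1/(jωL) + jωC
Y = (0.00556 − j0.00568) S
|Y| = 0.00795 S → |Z| = 1/|Y| = 126 Ω, ∠Z = −∠Y = 45.6°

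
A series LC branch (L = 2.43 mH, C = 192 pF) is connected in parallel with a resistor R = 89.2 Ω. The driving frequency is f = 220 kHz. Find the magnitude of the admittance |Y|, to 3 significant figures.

ω = 2πf = 1.382e+06 rad/s
X_L = ωL = 3360 Ω
X_C = 1/(ωC) = 3770 Ω
Branch 1: Z₁ = R = 89.2 Ω
Branch 2 (series LC): Z₂ = j(X_L − X_C) = −j409 Ω
Parallel: Z = Z₁Z₂/(Z₁+Z₂), |Z| = 87.2 Ω, ∠Z = -12.3°
|Y| = 1/|Z| = 11.5 mS

11.5 mS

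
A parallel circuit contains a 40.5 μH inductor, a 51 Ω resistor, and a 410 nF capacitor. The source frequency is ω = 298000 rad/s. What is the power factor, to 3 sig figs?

X_L = ωL = 12.1 Ω
X_C = 1/(ωC) = 8.18 Ω
Parallel: admittances add. Y = 1/R + 1/(jωL) + jωC
Y = (0.0196 + j0.0393) S
|Y| = 0.0439 S → |Z| = 1/|Y| = 22.8 Ω, ∠Z = −∠Y = -63.5°
cos φ = cos(-63.5°) = 0.446

0.446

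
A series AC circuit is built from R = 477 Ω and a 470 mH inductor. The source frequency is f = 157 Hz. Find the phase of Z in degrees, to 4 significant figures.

44.19°

ω = 2πf = 986.5 rad/s
X_L = ωL = 463.6 Ω
Z = 477.0 + j463.6 Ω
|Z| = √(477.0² + 463.6²) = 665.2 Ω
∠Z = arctan(463.6/477.0) = 44.19°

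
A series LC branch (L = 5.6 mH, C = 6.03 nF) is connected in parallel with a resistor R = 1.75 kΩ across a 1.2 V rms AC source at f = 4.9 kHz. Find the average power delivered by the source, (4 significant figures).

ω = 2πf = 30790 rad/s
X_L = ωL = 172.4 Ω
X_C = 1/(ωC) = 5387 Ω
Branch 1: Z₁ = R = 1750 Ω
Branch 2 (series LC): Z₂ = j(X_L − X_C) = −j5214 Ω
Parallel: Z = Z₁Z₂/(Z₁+Z₂), |Z| = 1659 Ω, ∠Z = -18.55°
I = V/|Z| = 723.3 μA
P = VI cos φ = 1.2 × 0.0007233 × cos(-18.55°) = 822.9 μW

822.9 μW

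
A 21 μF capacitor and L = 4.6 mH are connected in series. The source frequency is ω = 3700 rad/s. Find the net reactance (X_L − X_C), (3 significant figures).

4.15 Ω

X_L = ωL = 17.0 Ω
X_C = 1/(ωC) = 12.9 Ω
X = 17.0 − 12.9 = 4.15 Ω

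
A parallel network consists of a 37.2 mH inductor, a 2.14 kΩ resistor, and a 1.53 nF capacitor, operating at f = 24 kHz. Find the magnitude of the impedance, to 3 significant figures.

2130 Ω

ω = 2πf = 150800 rad/s
X_L = ωL = 5610 Ω
X_C = 1/(ωC) = 4330 Ω
Parallel: admittances add. Y = 1/R + 1/(jωL) + jωC
Y = (0.000467 + j5.25e-05) S
|Y| = 0.000470 S → |Z| = 1/|Y| = 2130 Ω, ∠Z = −∠Y = -6.40°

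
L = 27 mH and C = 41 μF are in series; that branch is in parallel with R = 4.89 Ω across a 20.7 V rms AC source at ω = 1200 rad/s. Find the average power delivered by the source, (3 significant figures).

X_L = ωL = 32.4 Ω
X_C = 1/(ωC) = 20.3 Ω
Branch 1: Z₁ = R = 4.89 Ω
Branch 2 (series LC): Z₂ = j(X_L − X_C) = j12.1 Ω
Parallel: Z = Z₁Z₂/(Z₁+Z₂), |Z| = 4.53 Ω, ∠Z = 22.0°
I = V/|Z| = 4.57 A
P = VI cos φ = 20.7 × 4.57 × cos(22.0°) = 87.6 W

87.6 W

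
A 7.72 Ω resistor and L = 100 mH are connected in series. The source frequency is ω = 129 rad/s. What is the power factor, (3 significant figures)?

0.514

X_L = ωL = 12.9 Ω
Z = 7.72 + j12.9 Ω
|Z| = √(7.72² + 12.9²) = 15.0 Ω
∠Z = arctan(12.9/7.72) = 59.1°
cos φ = cos(59.1°) = 0.514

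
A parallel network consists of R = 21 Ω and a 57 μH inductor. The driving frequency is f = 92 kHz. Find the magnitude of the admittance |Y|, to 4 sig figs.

56.47 mS

ω = 2πf = 578100 rad/s
X_L = ωL = 32.95 Ω
Parallel: admittances add. Y = 1/R + 1/(jωL)
Y = (0.04762 − j0.03035) S
|Y| = 0.05647 S → |Z| = 1/|Y| = 17.71 Ω, ∠Z = −∠Y = 32.51°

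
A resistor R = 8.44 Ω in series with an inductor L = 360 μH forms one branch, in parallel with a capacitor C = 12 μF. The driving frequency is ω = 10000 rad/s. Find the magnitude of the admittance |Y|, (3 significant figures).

127 mS

X_L = ωL = 3.60 Ω
X_C = 1/(ωC) = 8.33 Ω
Branch 1 (R+jX_L): Z₁ = 8.44 + j3.60 Ω, |Z₁| = 9.18 Ω
Branch 2 (−jX_C): Z₂ = −j8.33 Ω
Parallel: Z = Z₁Z₂/(Z₁+Z₂), |Z| = 7.90 Ω, ∠Z = -37.6°
|Y| = 1/|Z| = 127 mS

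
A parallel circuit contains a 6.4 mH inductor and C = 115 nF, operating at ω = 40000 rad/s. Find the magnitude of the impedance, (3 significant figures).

X_L = ωL = 256 Ω
X_C = 1/(ωC) = 217 Ω
Parallel: admittances add. Y = 1/(jωL) + jωC
Y = (0 + j0.000694) S
|Y| = 0.000694 S → |Z| = 1/|Y| = 1440 Ω, ∠Z = −∠Y = -90.0°

1440 Ω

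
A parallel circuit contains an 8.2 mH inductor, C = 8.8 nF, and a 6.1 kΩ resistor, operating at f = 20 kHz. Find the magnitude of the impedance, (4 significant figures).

ω = 2πf = 125700 rad/s
X_L = ωL = 1030 Ω
X_C = 1/(ωC) = 904.3 Ω
Parallel: admittances add. Y = 1/R + 1/(jωL) + jωC
Y = (0.0001639 + j0.0001354) S
|Y| = 0.0002126 S → |Z| = 1/|Y| = 4703 Ω, ∠Z = −∠Y = -39.55°

4703 Ω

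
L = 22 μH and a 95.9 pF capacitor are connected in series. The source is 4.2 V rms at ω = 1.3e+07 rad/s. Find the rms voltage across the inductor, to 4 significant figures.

X_L = ωL = 286.0 Ω
X_C = 1/(ωC) = 802.1 Ω
Net reactance X = X_L − X_C = -516.1 Ω
Z = − j516.1 Ω
|Z| = √(0² + 516.1²) = 516.1 Ω
I = V/|Z| = 8.138 mA
V_L = I·|Z_L| = 0.008138 × 286.0 = 2.327 V

2.327 V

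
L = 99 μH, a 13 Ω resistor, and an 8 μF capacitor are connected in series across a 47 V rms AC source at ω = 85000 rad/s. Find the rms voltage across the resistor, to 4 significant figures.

41.46 V

X_L = ωL = 8.415 Ω
X_C = 1/(ωC) = 1.471 Ω
Net reactance X = X_L − X_C = 6.944 Ω
Z = 13.00 + j6.944 Ω
|Z| = √(13.00² + 6.944²) = 14.74 Ω
I = V/|Z| = 3.189 A
V_R = I·|Z_R| = 3.189 × 13.00 = 41.46 V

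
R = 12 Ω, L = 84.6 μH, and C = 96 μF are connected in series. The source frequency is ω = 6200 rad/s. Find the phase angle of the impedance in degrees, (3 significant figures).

X_L = ωL = 0.525 Ω
X_C = 1/(ωC) = 1.68 Ω
Net reactance X = X_L − X_C = -1.16 Ω
Z = 12.0 − j1.16 Ω
|Z| = √(12.0² + 1.16²) = 12.1 Ω
∠Z = arctan(-1.16/12.0) = -5.50°

-5.50°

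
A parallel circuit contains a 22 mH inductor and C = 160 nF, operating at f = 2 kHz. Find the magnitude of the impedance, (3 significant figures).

622 Ω

ω = 2πf = 12570 rad/s
X_L = ωL = 276 Ω
X_C = 1/(ωC) = 497 Ω
Parallel: admittances add. Y = 1/(jωL) + jωC
Y = (0 − j0.00161) S
|Y| = 0.00161 S → |Z| = 1/|Y| = 622 Ω, ∠Z = −∠Y = 90.0°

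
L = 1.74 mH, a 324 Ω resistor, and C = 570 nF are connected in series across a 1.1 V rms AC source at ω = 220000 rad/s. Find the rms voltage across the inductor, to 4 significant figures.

X_L = ωL = 382.8 Ω
X_C = 1/(ωC) = 7.974 Ω
Net reactance X = X_L − X_C = 374.8 Ω
Z = 324.0 + j374.8 Ω
|Z| = √(324.0² + 374.8²) = 495.4 Ω
I = V/|Z| = 2.220 mA
V_L = I·|Z_L| = 0.002220 × 382.8 = 0.8499 V

0.8499 V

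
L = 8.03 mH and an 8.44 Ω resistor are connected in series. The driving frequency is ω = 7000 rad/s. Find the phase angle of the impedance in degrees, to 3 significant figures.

X_L = ωL = 56.2 Ω
Z = 8.44 + j56.2 Ω
|Z| = √(8.44² + 56.2²) = 56.8 Ω
∠Z = arctan(56.2/8.44) = 81.5°

81.5°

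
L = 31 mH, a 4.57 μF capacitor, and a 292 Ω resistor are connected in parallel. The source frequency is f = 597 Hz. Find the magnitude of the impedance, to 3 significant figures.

109 Ω

ω = 2πf = 3751 rad/s
X_L = ωL = 116 Ω
X_C = 1/(ωC) = 58.3 Ω
Parallel: admittances add. Y = 1/R + 1/(jωL) + jωC
Y = (0.00342 + j0.00854) S
|Y| = 0.00920 S → |Z| = 1/|Y| = 109 Ω, ∠Z = −∠Y = -68.2°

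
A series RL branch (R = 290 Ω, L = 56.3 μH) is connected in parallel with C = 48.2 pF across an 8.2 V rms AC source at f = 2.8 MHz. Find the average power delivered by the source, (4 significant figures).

ω = 2πf = 1.759e+07 rad/s
X_L = ωL = 990.5 Ω
X_C = 1/(ωC) = 1179 Ω
Branch 1 (R+jX_L): Z₁ = 290.0 + j990.5 Ω, |Z₁| = 1032 Ω
Branch 2 (−jX_C): Z₂ = −j1179 Ω
Parallel: Z = Z₁Z₂/(Z₁+Z₂), |Z| = 3517 Ω, ∠Z = 16.75°
I = V/|Z| = 2.331 mA
P = VI cos φ = 8.2 × 0.002331 × cos(16.75°) = 18.31 mW

18.31 mW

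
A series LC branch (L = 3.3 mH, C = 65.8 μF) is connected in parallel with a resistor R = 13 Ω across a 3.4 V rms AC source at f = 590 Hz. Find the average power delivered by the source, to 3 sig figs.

ω = 2πf = 3707 rad/s
X_L = ωL = 12.2 Ω
X_C = 1/(ωC) = 4.10 Ω
Branch 1: Z₁ = R = 13.0 Ω
Branch 2 (series LC): Z₂ = j(X_L − X_C) = j8.13 Ω
Parallel: Z = Z₁Z₂/(Z₁+Z₂), |Z| = 6.90 Ω, ∠Z = 58.0°
I = V/|Z| = 493 mA
P = VI cos φ = 3.4 × 0.493 × cos(58.0°) = 889 mW

889 mW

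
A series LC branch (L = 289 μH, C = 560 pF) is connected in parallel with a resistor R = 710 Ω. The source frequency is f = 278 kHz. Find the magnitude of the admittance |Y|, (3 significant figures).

ω = 2πf = 1.747e+06 rad/s
X_L = ωL = 505 Ω
X_C = 1/(ωC) = 1020 Ω
Branch 1: Z₁ = R = 710 Ω
Branch 2 (series LC): Z₂ = j(X_L − X_C) = −j518 Ω
Parallel: Z = Z₁Z₂/(Z₁+Z₂), |Z| = 418 Ω, ∠Z = -53.9°
|Y| = 1/|Z| = 2.39 mS

2.39 mS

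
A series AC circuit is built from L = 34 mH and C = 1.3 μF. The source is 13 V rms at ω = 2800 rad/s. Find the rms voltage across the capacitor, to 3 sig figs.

X_L = ωL = 95.2 Ω
X_C = 1/(ωC) = 275 Ω
Net reactance X = X_L − X_C = -180 Ω
Z = − j180 Ω
|Z| = √(0² + 180²) = 180 Ω
I = V/|Z| = 72.4 mA
V_C = I·|Z_C| = 0.0724 × 275 = 19.9 V

19.9 V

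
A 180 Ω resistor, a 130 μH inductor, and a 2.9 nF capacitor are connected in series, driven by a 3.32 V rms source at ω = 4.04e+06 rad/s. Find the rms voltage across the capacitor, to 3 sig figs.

0.596 V

X_L = ωL = 525 Ω
X_C = 1/(ωC) = 85.4 Ω
Net reactance X = X_L − X_C = 440 Ω
Z = 180 + j440 Ω
|Z| = √(180² + 440²) = 475 Ω
I = V/|Z| = 6.99 mA
V_C = I·|Z_C| = 0.00699 × 85.4 = 0.596 V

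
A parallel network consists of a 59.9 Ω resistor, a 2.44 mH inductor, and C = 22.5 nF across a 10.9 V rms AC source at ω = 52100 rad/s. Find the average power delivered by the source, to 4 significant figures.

1.983 W

X_L = ωL = 127.1 Ω
X_C = 1/(ωC) = 853.1 Ω
Parallel: admittances add. Y = 1/R + 1/(jωL) + jωC
Y = (0.01669 − j0.006694) S
|Y| = 0.01799 S → |Z| = 1/|Y| = 55.60 Ω, ∠Z = −∠Y = 21.85°
I = V/|Z| = 196.1 mA
P = VI cos φ = 10.9 × 0.1961 × cos(21.85°) = 1.983 W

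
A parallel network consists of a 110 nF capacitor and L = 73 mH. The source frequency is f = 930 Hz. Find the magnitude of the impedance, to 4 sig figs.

587.7 Ω

ω = 2πf = 5843 rad/s
X_L = ωL = 426.6 Ω
X_C = 1/(ωC) = 1556 Ω
Parallel: admittances add. Y = 1/(jωL) + jωC
Y = (0 − j0.001702) S
|Y| = 0.001702 S → |Z| = 1/|Y| = 587.7 Ω, ∠Z = −∠Y = 90.00°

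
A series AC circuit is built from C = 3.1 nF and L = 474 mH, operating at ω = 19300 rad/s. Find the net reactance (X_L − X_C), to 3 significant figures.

-7570 Ω

X_L = ωL = 9150 Ω
X_C = 1/(ωC) = 16700 Ω
X = 9150 − 16700 = -7570 Ω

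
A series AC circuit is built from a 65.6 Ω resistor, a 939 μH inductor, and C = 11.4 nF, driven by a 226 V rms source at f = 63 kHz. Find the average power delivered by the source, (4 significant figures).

ω = 2πf = 395800 rad/s
X_L = ωL = 371.7 Ω
X_C = 1/(ωC) = 221.6 Ω
Net reactance X = X_L − X_C = 150.1 Ω
Z = 65.60 + j150.1 Ω
|Z| = √(65.60² + 150.1²) = 163.8 Ω
∠Z = arctan(150.1/65.60) = 66.39°
I = V/|Z| = 1.380 A
P = VI cos φ = 226 × 1.380 × cos(66.39°) = 124.9 W

124.9 W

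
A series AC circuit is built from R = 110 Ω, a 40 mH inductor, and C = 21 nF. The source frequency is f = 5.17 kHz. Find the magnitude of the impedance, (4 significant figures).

199.6 Ω

ω = 2πf = 32480 rad/s
X_L = ωL = 1299 Ω
X_C = 1/(ωC) = 1466 Ω
Net reactance X = X_L − X_C = -166.6 Ω
Z = 110.0 − j166.6 Ω
|Z| = √(110.0² + 166.6²) = 199.6 Ω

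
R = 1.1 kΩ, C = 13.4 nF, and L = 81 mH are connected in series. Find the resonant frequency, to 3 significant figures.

ω₀ = 1/√(LC) = 1/√(0.081 × 1.34e-08) = 30350 rad/s
f₀ = ω₀/(2π) = 4.83 kHz

4.83 kHz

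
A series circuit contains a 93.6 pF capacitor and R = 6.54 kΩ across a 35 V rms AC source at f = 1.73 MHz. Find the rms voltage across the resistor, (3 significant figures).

ω = 2πf = 1.087e+07 rad/s
X_C = 1/(ωC) = 983 Ω
Z = 6540 − j983 Ω
|Z| = √(6540² + 983²) = 6610 Ω
I = V/|Z| = 5.29 mA
V_R = I·|Z_R| = 0.00529 × 6540 = 34.6 V

34.6 V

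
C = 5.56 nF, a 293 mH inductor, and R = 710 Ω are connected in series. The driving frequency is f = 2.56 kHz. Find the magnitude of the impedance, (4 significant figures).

6508 Ω

ω = 2πf = 16080 rad/s
X_L = ωL = 4713 Ω
X_C = 1/(ωC) = 11180 Ω
Net reactance X = X_L − X_C = -6469 Ω
Z = 710.0 − j6469 Ω
|Z| = √(710.0² + 6469²) = 6508 Ω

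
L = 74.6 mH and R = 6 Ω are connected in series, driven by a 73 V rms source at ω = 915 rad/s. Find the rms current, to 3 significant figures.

1.07 A

X_L = ωL = 68.3 Ω
Z = 6.00 + j68.3 Ω
|Z| = √(6.00² + 68.3²) = 68.5 Ω
I = V/|Z| = 73/68.5 = 1.07 A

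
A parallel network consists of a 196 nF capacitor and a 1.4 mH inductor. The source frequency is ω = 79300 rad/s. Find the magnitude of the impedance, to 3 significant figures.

153 Ω

X_L = ωL = 111 Ω
X_C = 1/(ωC) = 64.3 Ω
Parallel: admittances add. Y = 1/(jωL) + jωC
Y = (0 + j0.00654) S
|Y| = 0.00654 S → |Z| = 1/|Y| = 153 Ω, ∠Z = −∠Y = -90.0°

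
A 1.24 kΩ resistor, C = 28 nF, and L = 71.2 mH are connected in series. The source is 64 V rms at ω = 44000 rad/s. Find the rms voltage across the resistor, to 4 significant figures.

X_L = ωL = 3133 Ω
X_C = 1/(ωC) = 811.7 Ω
Net reactance X = X_L − X_C = 2321 Ω
Z = 1240 + j2321 Ω
|Z| = √(1240² + 2321²) = 2632 Ω
I = V/|Z| = 24.32 mA
V_R = I·|Z_R| = 0.02432 × 1240 = 30.16 V

30.16 V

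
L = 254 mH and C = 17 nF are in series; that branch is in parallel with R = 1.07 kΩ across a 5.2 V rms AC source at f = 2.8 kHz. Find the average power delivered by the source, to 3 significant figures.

25.3 mW

ω = 2πf = 17590 rad/s
X_L = ωL = 4470 Ω
X_C = 1/(ωC) = 3340 Ω
Branch 1: Z₁ = R = 1070 Ω
Branch 2 (series LC): Z₂ = j(X_L − X_C) = j1130 Ω
Parallel: Z = Z₁Z₂/(Z₁+Z₂), |Z| = 775 Ω, ∠Z = 43.6°
I = V/|Z| = 6.71 mA
P = VI cos φ = 5.2 × 0.00671 × cos(43.6°) = 25.3 mW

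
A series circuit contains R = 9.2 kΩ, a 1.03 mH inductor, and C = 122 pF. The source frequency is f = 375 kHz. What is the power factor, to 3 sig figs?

ω = 2πf = 2.356e+06 rad/s
X_L = ωL = 2430 Ω
X_C = 1/(ωC) = 3480 Ω
Net reactance X = X_L − X_C = -1050 Ω
Z = 9200 − j1050 Ω
|Z| = √(9200² + 1050²) = 9260 Ω
∠Z = arctan(-1050/9200) = -6.52°
cos φ = cos(-6.52°) = 0.994

0.994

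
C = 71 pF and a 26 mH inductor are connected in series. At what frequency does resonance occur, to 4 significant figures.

117.1 kHz

ω₀ = 1/√(LC) = 1/√(0.026 × 7.1e-11) = 736000 rad/s
f₀ = ω₀/(2π) = 117.1 kHz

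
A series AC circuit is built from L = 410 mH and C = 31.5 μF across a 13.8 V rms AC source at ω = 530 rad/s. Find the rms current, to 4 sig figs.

87.67 mA

X_L = ωL = 217.3 Ω
X_C = 1/(ωC) = 59.90 Ω
Net reactance X = X_L − X_C = 157.4 Ω
Z = j157.4 Ω
|Z| = √(0² + 157.4²) = 157.4 Ω
I = V/|Z| = 13.8/157.4 = 87.67 mA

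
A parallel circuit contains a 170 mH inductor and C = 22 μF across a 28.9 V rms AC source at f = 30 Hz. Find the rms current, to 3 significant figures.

ω = 2πf = 188.5 rad/s
X_L = ωL = 32.0 Ω
X_C = 1/(ωC) = 241 Ω
Parallel: admittances add. Y = 1/(jωL) + jωC
Y = (0 − j0.0271) S
|Y| = 0.0271 S → |Z| = 1/|Y| = 37.0 Ω, ∠Z = −∠Y = 90.0°
I = V/|Z| = 28.9/37.0 = 782 mA

782 mA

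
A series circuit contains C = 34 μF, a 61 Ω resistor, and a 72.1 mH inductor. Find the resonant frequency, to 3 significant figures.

102 Hz

ω₀ = 1/√(LC) = 1/√(0.0721 × 3.4e-05) = 638.7 rad/s
f₀ = ω₀/(2π) = 102 Hz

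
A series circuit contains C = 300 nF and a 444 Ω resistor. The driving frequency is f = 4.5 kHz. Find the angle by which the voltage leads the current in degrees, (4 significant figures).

ω = 2πf = 28270 rad/s
X_C = 1/(ωC) = 117.9 Ω
Z = 444.0 − j117.9 Ω
|Z| = √(444.0² + 117.9²) = 459.4 Ω
∠Z = arctan(-117.9/444.0) = -14.87°

-14.87°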